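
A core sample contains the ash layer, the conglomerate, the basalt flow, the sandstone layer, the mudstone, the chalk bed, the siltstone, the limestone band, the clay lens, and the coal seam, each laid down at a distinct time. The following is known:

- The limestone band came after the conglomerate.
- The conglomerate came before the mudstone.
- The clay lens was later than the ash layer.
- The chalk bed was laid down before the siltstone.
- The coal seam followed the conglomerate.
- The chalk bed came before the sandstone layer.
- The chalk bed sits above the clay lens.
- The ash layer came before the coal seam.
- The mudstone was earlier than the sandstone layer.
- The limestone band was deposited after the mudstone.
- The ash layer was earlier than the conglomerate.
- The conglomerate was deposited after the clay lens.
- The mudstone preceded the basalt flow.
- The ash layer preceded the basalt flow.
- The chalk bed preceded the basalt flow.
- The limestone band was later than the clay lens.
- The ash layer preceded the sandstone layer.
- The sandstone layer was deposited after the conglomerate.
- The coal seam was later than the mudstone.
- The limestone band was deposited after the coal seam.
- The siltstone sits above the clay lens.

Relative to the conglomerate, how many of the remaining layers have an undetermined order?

Forced before the conglomerate: the ash layer and the clay lens; forced after the conglomerate: the basalt flow, the coal seam, the limestone band, the mudstone, and the sandstone layer.
That leaves the chalk bed and the siltstone with no forced order relative to the conglomerate — 2.

2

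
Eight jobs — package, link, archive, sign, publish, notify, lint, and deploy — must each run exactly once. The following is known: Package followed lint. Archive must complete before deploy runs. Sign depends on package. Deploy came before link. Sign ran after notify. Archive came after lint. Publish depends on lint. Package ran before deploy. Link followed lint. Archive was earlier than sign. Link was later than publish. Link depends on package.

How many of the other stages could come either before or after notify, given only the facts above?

6

Forced after notify: sign.
That leaves archive, deploy, link, lint, package, and publish with no forced order relative to notify — 6.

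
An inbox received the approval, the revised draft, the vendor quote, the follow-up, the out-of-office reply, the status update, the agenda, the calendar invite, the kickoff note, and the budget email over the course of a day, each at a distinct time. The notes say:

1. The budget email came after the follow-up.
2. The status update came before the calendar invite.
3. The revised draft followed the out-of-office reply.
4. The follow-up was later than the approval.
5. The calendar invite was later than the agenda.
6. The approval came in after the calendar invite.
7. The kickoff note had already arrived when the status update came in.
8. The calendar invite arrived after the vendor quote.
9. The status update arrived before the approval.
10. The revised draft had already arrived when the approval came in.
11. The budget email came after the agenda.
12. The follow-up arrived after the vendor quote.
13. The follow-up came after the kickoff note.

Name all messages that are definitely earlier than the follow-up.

Directly stated before the follow-up: the approval, the kickoff note, and the vendor quote.
The agenda reaches the follow-up via the agenda → the calendar invite → the approval → the follow-up.
The calendar invite reaches the follow-up via the calendar invite → the approval → the follow-up.
The out-of-office reply reaches the follow-up via the out-of-office reply → the revised draft → the approval → the follow-up.
Likewise the revised draft and the status update each reach the follow-up by chaining the stated constraints.
No chain forces the budget email ahead of the follow-up.

the agenda, the approval, the calendar invite, the kickoff note, the out-of-office reply, the revised draft, the status update, the vendor quote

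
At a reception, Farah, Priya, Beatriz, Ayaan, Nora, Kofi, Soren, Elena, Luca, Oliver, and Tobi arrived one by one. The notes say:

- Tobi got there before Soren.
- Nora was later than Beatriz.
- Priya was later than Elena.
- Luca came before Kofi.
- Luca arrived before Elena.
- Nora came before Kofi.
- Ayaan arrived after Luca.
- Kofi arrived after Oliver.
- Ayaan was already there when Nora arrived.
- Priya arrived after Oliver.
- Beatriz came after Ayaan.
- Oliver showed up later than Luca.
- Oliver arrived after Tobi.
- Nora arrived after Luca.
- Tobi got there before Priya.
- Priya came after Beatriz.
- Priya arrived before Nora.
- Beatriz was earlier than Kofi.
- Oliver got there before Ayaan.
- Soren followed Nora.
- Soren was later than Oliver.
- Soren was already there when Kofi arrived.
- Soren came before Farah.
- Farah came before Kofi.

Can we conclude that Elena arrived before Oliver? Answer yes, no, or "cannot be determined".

No chain of stated constraints runs from Elena to Oliver, and none runs from Oliver to Elena either.
So the relative order of Elena and Oliver is not fixed by the given facts.

cannot be determined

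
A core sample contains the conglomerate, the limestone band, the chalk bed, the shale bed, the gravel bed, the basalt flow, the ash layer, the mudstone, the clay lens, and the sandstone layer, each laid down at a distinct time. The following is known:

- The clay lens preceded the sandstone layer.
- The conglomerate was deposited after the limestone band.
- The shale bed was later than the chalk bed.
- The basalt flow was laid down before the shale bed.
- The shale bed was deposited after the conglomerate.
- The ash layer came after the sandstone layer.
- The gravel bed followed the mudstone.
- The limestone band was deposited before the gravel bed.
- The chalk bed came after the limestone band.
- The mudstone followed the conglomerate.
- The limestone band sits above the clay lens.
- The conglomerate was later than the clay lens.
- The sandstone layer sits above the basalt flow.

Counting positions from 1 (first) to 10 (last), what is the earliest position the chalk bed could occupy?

3

The clay lens and the limestone band must both come before the chalk bed — 2 forced predecessors.
Nothing else is forced ahead of the chalk bed, so its earliest slot is position 2 + 1 = 3.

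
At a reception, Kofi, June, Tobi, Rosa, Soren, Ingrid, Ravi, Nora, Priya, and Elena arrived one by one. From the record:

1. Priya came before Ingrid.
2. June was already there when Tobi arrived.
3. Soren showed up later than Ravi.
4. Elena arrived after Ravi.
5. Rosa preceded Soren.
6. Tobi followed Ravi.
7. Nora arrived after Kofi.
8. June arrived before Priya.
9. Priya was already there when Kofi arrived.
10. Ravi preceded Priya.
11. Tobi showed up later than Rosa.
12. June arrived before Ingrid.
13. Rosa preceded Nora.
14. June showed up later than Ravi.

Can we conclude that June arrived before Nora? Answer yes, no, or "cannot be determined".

Chain the constraints: June → Priya → Kofi → Nora. Each link is directly stated, so June comes before Nora.

yes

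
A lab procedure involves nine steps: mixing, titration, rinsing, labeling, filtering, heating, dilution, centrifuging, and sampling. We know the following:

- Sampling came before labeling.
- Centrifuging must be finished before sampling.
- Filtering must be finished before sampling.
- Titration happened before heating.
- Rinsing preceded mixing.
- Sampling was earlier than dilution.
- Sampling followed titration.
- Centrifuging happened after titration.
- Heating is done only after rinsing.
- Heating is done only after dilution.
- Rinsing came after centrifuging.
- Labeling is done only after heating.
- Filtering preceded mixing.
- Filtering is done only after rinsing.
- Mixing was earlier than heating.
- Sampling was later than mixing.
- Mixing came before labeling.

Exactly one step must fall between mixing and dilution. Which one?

Tracing the constraints gives mixing → sampling → dilution, so sampling sits after mixing and before dilution.
No other step is forced both after mixing and before dilution.

sampling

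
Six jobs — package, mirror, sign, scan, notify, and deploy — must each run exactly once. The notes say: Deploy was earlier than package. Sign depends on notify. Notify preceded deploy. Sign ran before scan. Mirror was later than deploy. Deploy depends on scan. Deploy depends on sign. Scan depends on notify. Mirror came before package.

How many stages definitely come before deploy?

3

Directly stated before deploy: notify, scan, and sign.
No chain forces mirror (or any of the others) ahead of deploy.
That's notify, scan, and sign — 3 in all.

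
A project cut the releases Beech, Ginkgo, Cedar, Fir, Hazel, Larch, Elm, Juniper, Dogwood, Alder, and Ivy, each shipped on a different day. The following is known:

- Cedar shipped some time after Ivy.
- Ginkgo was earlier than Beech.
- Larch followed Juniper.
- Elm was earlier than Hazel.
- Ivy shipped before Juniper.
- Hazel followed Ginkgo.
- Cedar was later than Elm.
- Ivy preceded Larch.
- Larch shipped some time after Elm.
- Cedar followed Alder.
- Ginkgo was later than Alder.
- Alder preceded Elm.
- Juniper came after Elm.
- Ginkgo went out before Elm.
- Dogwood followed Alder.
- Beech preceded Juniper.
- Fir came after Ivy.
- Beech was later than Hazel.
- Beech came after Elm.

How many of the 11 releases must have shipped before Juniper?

6

Directly stated before Juniper: Beech, Elm, and Ivy.
Alder reaches Juniper via Alder → Elm → Juniper.
Ginkgo reaches Juniper via Ginkgo → Beech → Juniper.
Hazel reaches Juniper via Hazel → Beech → Juniper.
That's Alder, Beech, Elm, Ginkgo, Hazel, and Ivy — 6 in all.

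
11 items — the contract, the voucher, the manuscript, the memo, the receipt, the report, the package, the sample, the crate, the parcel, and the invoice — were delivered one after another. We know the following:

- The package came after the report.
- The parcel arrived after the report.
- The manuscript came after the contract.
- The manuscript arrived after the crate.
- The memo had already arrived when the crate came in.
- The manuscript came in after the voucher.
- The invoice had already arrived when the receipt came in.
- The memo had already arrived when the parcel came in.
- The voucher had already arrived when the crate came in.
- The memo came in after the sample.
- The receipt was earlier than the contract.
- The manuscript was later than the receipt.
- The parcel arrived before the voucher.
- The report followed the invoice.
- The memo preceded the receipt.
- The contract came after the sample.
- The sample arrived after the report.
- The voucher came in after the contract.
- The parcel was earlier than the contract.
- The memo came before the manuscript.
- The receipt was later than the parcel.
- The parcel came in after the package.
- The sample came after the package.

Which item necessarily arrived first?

The invoice has a chain of constraints placing it before every other item, so the invoice must be first.

the invoice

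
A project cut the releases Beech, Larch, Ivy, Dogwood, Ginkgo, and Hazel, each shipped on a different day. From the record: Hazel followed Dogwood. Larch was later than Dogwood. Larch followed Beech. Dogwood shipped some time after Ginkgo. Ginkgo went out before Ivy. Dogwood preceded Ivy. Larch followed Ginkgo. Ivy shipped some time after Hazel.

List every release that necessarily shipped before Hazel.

Dogwood, Ginkgo

Directly stated before Hazel: Dogwood.
Ginkgo reaches Hazel via Ginkgo → Dogwood → Hazel.
No chain forces Ivy (or any of the others) ahead of Hazel.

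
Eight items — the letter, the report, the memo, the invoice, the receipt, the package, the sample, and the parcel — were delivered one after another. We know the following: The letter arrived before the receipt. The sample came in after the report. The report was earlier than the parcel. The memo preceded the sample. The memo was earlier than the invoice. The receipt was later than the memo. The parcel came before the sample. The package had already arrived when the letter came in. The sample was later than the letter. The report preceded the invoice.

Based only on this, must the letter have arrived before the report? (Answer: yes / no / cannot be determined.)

cannot be determined

No chain of stated constraints runs from the letter to the report, and none runs from the report to the letter either.
So the relative order of the letter and the report is not fixed by the given facts.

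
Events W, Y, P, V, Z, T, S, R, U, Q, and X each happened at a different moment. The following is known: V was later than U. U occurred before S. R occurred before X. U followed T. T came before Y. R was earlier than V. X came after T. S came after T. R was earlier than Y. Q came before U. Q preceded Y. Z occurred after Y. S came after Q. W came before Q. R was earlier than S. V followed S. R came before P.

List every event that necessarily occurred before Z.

Q, R, T, W, Y

Directly stated before Z: Y.
Q reaches Z via Q → Y → Z.
R reaches Z via R → Y → Z.
T reaches Z via T → Y → Z.
Likewise W reaches Z by chaining the stated constraints.
No chain forces U (or any of the others) ahead of Z.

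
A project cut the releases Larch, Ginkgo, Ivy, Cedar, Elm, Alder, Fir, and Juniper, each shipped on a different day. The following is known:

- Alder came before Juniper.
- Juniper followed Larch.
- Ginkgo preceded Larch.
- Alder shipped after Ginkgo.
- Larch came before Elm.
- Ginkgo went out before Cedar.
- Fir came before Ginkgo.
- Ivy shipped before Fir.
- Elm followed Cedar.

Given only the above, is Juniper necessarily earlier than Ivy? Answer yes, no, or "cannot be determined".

no

Tracing the constraints gives Ivy → Fir → Ginkgo → Larch → Juniper, so Ivy must come before Juniper.
That means Juniper cannot be before Ivy.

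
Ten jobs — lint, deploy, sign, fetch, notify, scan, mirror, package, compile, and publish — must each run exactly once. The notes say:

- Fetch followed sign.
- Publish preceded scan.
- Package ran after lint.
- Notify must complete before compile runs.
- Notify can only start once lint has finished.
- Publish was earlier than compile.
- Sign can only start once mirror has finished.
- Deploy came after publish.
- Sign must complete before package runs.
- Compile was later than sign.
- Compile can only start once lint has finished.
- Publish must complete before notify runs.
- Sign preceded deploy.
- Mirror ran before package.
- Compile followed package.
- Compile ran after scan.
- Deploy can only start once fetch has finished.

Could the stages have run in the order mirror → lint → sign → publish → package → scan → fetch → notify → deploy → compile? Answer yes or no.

Check each stated constraint against the proposed order — e.g. sign is ahead of compile; lint is ahead of compile. Every pair is in the required order; nothing is violated.

yes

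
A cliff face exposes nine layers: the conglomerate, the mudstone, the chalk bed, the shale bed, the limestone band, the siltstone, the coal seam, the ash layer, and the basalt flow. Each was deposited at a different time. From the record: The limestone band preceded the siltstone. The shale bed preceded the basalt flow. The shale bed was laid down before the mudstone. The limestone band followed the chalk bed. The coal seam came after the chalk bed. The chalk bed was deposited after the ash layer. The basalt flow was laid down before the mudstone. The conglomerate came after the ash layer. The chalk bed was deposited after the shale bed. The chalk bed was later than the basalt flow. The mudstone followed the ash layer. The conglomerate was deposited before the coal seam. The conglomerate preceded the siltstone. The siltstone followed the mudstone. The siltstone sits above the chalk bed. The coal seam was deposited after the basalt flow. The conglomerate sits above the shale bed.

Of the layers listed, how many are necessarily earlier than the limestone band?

4

Directly stated before the limestone band: the chalk bed.
The ash layer reaches the limestone band via the ash layer → the chalk bed → the limestone band.
The basalt flow reaches the limestone band via the basalt flow → the chalk bed → the limestone band.
The shale bed reaches the limestone band via the shale bed → the chalk bed → the limestone band.
No chain forces the conglomerate (or any of the others) ahead of the limestone band.
That's the ash layer, the basalt flow, the chalk bed, and the shale bed — 4 in all.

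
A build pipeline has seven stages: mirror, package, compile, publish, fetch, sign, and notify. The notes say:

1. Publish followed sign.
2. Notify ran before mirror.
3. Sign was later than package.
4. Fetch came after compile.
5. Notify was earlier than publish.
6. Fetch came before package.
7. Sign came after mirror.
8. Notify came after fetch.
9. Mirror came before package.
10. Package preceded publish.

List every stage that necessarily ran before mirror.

Directly stated before mirror: notify.
Compile reaches mirror via compile → fetch → notify → mirror.
Fetch reaches mirror via fetch → notify → mirror.

compile, fetch, notify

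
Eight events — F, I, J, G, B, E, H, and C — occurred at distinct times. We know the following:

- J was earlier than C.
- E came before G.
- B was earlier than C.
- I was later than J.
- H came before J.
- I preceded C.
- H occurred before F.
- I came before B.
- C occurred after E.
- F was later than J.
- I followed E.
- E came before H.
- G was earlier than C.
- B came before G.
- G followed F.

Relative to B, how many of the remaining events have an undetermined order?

1

Forced before B: E, H, I, and J; forced after B: C and G.
That leaves F with no forced order relative to B — 1.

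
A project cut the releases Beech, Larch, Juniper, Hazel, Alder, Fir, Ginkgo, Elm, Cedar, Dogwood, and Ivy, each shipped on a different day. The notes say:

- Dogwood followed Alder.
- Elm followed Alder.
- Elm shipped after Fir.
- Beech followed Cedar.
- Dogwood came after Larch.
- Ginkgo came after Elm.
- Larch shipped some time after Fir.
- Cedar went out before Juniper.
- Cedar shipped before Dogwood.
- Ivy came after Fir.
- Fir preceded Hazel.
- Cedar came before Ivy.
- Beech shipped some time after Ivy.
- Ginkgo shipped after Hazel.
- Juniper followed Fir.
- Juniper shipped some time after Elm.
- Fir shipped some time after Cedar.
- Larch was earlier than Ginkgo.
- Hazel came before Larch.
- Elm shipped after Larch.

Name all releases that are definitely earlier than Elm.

Directly stated before Elm: Alder, Fir, and Larch.
Cedar reaches Elm via Cedar → Fir → Elm.
Hazel reaches Elm via Hazel → Larch → Elm.
No chain forces Ginkgo (or any of the others) ahead of Elm.

Alder, Cedar, Fir, Hazel, Larch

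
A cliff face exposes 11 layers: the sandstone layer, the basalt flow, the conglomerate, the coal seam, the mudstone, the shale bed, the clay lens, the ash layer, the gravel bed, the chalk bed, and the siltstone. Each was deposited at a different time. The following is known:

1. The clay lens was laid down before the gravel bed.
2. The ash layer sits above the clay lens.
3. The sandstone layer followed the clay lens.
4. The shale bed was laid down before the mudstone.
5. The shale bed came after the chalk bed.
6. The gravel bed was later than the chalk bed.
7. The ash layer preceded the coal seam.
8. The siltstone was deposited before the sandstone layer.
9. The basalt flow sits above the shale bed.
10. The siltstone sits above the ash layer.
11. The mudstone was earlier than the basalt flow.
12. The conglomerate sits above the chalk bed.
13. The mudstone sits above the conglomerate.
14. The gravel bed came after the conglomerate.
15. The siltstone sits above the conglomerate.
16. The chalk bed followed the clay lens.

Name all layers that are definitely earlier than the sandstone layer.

Directly stated before the sandstone layer: the clay lens and the siltstone.
The ash layer reaches the sandstone layer via the ash layer → the siltstone → the sandstone layer.
The chalk bed reaches the sandstone layer via the chalk bed → the conglomerate → the siltstone → the sandstone layer.
The conglomerate reaches the sandstone layer via the conglomerate → the siltstone → the sandstone layer.
No chain forces the coal seam (or any of the others) ahead of the sandstone layer.

the ash layer, the chalk bed, the clay lens, the conglomerate, the siltstone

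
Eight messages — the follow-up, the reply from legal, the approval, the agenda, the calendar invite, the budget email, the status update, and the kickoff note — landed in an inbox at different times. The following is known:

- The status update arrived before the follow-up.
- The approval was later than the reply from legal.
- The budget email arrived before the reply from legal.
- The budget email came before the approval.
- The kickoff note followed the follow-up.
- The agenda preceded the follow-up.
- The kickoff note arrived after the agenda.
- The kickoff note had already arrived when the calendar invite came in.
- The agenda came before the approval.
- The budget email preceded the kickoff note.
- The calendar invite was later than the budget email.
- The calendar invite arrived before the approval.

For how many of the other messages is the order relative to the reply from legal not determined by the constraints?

5

Forced before the reply from legal: the budget email; forced after the reply from legal: the approval.
That leaves the agenda, the calendar invite, the follow-up, the kickoff note, and the status update with no forced order relative to the reply from legal — 5.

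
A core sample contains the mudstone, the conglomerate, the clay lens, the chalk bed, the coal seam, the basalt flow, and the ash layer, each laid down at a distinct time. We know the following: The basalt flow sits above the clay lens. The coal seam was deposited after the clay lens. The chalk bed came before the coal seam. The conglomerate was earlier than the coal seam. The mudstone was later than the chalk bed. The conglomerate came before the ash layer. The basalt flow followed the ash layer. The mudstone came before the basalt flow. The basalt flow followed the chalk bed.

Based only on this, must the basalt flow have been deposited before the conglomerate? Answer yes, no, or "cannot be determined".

Tracing the constraints gives the conglomerate → the ash layer → the basalt flow, so the conglomerate must come before the basalt flow.
That means the basalt flow cannot be before the conglomerate.

no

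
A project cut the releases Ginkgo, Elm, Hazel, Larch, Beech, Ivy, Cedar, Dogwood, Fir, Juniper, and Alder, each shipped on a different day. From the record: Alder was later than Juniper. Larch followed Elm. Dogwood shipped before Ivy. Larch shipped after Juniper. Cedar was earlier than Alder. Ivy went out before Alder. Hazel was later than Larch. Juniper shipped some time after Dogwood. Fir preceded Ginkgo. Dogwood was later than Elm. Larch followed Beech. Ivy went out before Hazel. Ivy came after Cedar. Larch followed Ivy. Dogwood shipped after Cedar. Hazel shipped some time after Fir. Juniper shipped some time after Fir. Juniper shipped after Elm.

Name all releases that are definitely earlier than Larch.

Beech, Cedar, Dogwood, Elm, Fir, Ivy, Juniper

Directly stated before Larch: Beech, Elm, Ivy, and Juniper.
Cedar reaches Larch via Cedar → Ivy → Larch.
Dogwood reaches Larch via Dogwood → Ivy → Larch.
Fir reaches Larch via Fir → Juniper → Larch.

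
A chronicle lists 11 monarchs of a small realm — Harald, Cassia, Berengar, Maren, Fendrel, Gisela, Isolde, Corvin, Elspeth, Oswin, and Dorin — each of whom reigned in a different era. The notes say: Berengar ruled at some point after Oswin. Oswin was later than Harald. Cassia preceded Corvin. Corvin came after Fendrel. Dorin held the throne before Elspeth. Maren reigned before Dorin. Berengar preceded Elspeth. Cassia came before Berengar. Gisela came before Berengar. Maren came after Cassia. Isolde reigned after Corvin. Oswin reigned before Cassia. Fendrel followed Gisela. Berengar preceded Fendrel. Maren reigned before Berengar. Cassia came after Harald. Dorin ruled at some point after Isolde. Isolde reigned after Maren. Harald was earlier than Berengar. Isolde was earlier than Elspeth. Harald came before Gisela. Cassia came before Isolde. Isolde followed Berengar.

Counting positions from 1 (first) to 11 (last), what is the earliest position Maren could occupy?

4

Cassia, Harald, and Oswin must all come before Maren — 3 forced predecessors.
Nothing else is forced ahead of Maren, so their earliest slot is position 3 + 1 = 4.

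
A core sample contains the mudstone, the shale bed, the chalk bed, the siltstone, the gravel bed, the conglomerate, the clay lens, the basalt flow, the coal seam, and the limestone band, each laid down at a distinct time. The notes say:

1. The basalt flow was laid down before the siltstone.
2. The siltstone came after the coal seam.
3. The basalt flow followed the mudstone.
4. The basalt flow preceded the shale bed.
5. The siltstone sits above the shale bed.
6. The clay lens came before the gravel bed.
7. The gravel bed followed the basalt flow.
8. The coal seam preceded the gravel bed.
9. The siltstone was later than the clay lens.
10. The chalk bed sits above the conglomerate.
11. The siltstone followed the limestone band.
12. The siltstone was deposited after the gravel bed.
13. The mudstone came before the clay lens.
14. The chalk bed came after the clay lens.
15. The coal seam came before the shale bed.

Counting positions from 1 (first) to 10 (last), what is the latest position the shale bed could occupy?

9

The shale bed must come before the siltstone — 1 layer forced after it.
Everything else can be placed before the shale bed in some valid order, so the shale bed can sit as late as position 10 − 1 = 9.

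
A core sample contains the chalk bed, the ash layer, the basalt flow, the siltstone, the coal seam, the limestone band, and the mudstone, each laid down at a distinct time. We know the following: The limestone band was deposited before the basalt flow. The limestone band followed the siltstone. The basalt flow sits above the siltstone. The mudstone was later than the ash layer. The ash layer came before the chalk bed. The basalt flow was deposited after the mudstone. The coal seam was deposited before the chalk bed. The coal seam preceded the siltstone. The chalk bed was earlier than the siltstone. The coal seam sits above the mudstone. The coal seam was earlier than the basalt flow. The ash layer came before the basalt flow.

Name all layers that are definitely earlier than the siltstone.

the ash layer, the chalk bed, the coal seam, the mudstone

Directly stated before the siltstone: the chalk bed and the coal seam.
The ash layer reaches the siltstone via the ash layer → the chalk bed → the siltstone.
The mudstone reaches the siltstone via the mudstone → the coal seam → the siltstone.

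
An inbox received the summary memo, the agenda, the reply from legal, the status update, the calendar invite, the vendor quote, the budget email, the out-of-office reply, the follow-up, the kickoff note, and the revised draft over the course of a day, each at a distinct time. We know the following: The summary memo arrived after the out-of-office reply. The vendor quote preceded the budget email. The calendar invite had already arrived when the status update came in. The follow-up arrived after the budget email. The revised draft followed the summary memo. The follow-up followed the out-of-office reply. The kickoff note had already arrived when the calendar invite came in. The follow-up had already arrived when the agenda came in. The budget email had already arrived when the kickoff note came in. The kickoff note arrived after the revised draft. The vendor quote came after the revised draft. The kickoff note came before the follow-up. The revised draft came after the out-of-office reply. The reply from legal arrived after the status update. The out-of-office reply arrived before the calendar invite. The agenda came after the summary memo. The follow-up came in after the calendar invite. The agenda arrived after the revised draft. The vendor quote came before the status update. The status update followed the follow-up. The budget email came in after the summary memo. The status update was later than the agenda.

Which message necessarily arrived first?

the out-of-office reply

The out-of-office reply has a chain of constraints placing it before every other message, so the out-of-office reply must be first.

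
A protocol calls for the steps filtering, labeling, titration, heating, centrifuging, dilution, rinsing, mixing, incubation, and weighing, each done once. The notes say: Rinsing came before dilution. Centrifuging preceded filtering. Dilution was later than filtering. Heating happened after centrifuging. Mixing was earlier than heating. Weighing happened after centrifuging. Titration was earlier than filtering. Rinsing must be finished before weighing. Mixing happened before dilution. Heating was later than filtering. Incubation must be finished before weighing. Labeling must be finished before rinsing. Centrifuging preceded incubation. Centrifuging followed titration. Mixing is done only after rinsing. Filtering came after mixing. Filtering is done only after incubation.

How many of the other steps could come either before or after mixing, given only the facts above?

4

Forced before mixing: labeling and rinsing; forced after mixing: dilution, filtering, and heating.
That leaves centrifuging, incubation, titration, and weighing with no forced order relative to mixing — 4.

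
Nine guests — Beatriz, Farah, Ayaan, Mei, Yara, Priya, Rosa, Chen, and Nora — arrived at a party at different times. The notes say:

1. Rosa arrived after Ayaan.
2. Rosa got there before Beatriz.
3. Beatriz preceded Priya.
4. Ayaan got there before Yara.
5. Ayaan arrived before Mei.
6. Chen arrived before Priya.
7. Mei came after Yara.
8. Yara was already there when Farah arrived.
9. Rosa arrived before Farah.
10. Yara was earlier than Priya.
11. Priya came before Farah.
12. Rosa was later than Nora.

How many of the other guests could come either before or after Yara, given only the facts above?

4

Forced before Yara: Ayaan; forced after Yara: Farah, Mei, and Priya.
That leaves Beatriz, Chen, Nora, and Rosa with no forced order relative to Yara — 4.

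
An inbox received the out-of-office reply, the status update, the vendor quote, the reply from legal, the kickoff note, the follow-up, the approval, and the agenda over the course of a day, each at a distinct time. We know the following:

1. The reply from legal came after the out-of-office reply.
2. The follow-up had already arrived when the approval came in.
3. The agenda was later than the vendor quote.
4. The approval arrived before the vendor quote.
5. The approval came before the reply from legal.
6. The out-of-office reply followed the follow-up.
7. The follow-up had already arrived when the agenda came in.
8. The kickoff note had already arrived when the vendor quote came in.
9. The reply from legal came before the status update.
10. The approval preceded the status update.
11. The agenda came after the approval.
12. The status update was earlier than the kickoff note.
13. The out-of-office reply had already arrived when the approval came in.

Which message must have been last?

Every other message has a chain of constraints placing it before the agenda, so the agenda is last.

the agenda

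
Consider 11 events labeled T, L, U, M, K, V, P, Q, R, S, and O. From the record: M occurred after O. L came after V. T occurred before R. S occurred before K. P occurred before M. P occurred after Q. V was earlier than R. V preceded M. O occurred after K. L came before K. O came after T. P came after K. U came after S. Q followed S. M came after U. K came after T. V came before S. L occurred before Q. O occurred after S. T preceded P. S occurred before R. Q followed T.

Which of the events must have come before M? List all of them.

Directly stated before M: O, P, U, and V.
K reaches M via K → P → M.
L reaches M via L → Q → P → M.
Q reaches M via Q → P → M.
Likewise S and T each reach M by chaining the stated constraints.

K, L, O, P, Q, S, T, U, V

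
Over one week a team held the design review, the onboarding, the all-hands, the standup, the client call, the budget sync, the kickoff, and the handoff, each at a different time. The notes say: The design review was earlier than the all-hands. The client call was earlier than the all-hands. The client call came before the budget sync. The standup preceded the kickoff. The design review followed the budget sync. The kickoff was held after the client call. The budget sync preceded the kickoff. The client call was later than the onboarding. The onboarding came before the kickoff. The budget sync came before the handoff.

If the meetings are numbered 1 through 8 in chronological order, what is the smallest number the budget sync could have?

3

The client call and the onboarding must both come before the budget sync — 2 forced predecessors.
Nothing else is forced ahead of the budget sync, so its earliest slot is position 2 + 1 = 3.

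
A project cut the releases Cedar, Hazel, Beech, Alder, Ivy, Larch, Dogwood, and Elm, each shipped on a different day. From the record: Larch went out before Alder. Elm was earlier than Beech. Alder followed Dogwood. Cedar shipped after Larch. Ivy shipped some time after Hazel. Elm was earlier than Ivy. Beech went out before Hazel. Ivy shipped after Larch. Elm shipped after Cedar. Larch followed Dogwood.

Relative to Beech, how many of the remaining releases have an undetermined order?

1

Forced before Beech: Cedar, Dogwood, Elm, and Larch; forced after Beech: Hazel and Ivy.
That leaves Alder with no forced order relative to Beech — 1.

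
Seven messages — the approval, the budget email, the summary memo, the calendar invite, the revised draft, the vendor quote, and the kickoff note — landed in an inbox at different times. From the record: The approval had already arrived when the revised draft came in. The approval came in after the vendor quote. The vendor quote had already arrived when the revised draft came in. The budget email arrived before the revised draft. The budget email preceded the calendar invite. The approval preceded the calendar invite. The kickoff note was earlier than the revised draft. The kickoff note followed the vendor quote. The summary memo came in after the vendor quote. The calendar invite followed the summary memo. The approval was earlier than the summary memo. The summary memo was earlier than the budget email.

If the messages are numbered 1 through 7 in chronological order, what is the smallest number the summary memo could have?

The approval and the vendor quote must both come before the summary memo — 2 forced predecessors.
Nothing else is forced ahead of the summary memo, so its earliest slot is position 2 + 1 = 3.

3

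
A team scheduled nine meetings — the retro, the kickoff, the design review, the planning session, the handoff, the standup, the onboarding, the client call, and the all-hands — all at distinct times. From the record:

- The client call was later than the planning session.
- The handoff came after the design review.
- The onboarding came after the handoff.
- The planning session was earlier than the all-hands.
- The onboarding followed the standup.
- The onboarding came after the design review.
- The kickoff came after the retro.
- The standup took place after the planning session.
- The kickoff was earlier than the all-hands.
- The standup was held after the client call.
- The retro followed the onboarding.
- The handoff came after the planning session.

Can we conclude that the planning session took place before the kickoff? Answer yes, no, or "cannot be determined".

yes

Chain the constraints: the planning session → the standup → the onboarding → the retro → the kickoff. Each link is directly stated, so the planning session comes before the kickoff.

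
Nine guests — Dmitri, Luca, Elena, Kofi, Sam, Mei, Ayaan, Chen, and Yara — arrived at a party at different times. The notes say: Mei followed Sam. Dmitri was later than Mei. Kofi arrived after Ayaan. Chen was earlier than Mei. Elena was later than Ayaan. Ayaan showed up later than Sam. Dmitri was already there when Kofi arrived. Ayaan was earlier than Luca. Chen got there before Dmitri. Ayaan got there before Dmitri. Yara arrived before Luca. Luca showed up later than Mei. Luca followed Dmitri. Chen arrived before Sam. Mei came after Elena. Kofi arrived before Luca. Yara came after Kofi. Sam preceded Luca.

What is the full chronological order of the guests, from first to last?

The constraints fix every adjacent pair, so only one ordering works:
Chen → Sam → Ayaan → Elena → Mei → Dmitri → Kofi → Yara → Luca.

Chen, Sam, Ayaan, Elena, Mei, Dmitri, Kofi, Yara, Luca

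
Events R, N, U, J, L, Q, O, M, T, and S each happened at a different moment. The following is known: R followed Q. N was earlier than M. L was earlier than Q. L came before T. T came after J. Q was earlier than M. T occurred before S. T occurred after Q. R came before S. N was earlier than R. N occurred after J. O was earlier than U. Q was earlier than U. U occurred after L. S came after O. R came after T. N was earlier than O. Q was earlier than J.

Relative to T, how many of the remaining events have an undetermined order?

Forced before T: J, L, and Q; forced after T: R and S.
That leaves M, N, O, and U with no forced order relative to T — 4.

4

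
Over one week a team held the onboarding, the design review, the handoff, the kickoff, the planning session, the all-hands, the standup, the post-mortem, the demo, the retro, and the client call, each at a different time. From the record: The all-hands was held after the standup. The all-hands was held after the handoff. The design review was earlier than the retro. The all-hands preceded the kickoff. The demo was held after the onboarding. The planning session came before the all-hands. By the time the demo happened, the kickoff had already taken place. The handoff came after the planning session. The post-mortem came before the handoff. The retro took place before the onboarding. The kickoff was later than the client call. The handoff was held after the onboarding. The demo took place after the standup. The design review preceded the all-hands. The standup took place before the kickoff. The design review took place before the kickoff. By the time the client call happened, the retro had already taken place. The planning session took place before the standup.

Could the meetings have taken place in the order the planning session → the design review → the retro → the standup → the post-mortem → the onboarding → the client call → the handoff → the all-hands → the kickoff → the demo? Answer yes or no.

Check each stated constraint against the proposed order — e.g. the planning session is ahead of the all-hands; the design review is ahead of the kickoff. Every pair is in the required order; nothing is violated.

yes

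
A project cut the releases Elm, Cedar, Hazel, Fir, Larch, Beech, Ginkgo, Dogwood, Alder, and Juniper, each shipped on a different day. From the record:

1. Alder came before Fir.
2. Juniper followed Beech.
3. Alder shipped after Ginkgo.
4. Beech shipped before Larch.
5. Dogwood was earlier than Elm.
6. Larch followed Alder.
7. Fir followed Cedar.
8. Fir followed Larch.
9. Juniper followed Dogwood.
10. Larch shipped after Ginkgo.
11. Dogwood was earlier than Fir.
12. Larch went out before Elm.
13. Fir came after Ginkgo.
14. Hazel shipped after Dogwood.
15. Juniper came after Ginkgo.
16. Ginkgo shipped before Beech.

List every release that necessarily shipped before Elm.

Alder, Beech, Dogwood, Ginkgo, Larch

Directly stated before Elm: Dogwood and Larch.
Alder reaches Elm via Alder → Larch → Elm.
Beech reaches Elm via Beech → Larch → Elm.
Ginkgo reaches Elm via Ginkgo → Larch → Elm.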